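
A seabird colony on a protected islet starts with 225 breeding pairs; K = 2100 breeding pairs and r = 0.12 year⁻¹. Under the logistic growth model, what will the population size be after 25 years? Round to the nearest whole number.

1484 breeding pairs

A = (K − N₀)/N₀ = (2100 − 225)/225 = 8.3333.
N(t) = K/(1 + A·e^(−rt)) = 2100/(1 + 8.3333×e^(−0.12×25)).
e^(−3) = 0.049787; denominator = 1 + 8.3333×0.049787 = 1.4149.
N = 2100/1.4149 = 1484.21.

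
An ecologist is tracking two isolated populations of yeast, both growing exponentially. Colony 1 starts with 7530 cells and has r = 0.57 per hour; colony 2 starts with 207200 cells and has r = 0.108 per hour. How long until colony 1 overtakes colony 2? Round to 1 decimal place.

7.2 hours

Set 7530·e^(0.57t) = 207200·e^(0.108t).
e^((0.57 − 0.108)t) = 207200/7530 → e^(0.462·t) = 27.517.
0.462·t = ln(27.517) = 3.3148, so t = 3.3148/0.462 = 7.1749.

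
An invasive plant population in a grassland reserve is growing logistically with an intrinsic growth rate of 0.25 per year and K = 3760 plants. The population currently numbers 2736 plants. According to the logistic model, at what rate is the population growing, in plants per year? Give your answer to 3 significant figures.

186 plants per year

dN/dt = rN(1 − N/K) = 0.25 × 2736 × (1 − 2736/3760).
1 − 2736/3760 = 0.27234; dN/dt = 0.25 × 2736 × 0.27234 = 186.28.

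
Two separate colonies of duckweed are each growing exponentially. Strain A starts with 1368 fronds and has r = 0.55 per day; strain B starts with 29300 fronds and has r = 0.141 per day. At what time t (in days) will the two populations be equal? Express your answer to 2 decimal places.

7.49 days

Set 1368·e^(0.55t) = 29300·e^(0.141t).
e^((0.55 − 0.141)t) = 29300/1368 → e^(0.409·t) = 21.418.
0.409·t = ln(21.418) = 3.0642, so t = 3.0642/0.409 = 7.492.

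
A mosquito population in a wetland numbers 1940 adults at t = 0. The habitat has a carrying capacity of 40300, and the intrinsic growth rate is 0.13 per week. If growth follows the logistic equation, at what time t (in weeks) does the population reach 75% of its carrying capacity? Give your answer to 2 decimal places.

31.41 weeks

A = (K − N₀)/N₀ = (40300 − 1940)/1940 = 19.773.
Solve 40300/(1 + 19.773·e^(−0.13t)) = 30225: 1 + 19.773·e^(−0.13t) = 1.3333, so e^(−0.13t) = 0.0168578.
−0.13·t = ln(0.0168578) = -4.0829, so t = 4.0829/0.13 = 31.407.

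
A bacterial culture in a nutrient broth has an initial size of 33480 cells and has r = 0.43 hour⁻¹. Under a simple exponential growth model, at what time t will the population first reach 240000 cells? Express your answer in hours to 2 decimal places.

Set N₀·e^(rt) = 240000: e^(0.43·t) = 240000/33480 = 7.1685.
0.43·t = ln(7.1685) = 1.9697, so t = 1.9697/0.43 = 4.5807.

4.58 hours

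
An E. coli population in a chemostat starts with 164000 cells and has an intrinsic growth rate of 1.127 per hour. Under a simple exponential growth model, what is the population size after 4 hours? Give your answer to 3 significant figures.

N(t) = N₀·e^(rt) = 164000 × e^(1.127×4) = 164000 × e^4.508.
e^4.508 ≈ 90.74, so N ≈ 164000 × 90.74 = 1.488139×10^7.

14900000 cells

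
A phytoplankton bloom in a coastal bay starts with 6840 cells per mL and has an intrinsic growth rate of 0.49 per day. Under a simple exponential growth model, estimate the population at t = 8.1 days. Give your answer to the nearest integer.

N(t) = N₀·e^(rt) = 6840 × e^(0.49×8.1) = 6840 × e^3.969.
e^3.969 ≈ 52.932, so N ≈ 6840 × 52.932 = 362052.

362052 cells per mL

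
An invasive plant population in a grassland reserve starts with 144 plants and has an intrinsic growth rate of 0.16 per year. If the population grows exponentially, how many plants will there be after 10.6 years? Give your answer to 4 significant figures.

785.1 plants

N(t) = N₀·e^(rt) = 144 × e^(0.16×10.6) = 144 × e^1.696.
e^1.696 ≈ 5.4521, so N ≈ 144 × 5.4521 = 785.102.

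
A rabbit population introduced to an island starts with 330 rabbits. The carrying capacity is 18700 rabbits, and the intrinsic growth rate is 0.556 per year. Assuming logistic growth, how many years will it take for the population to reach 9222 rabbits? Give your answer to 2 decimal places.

7.18 years

A = (K − N₀)/N₀ = (18700 − 330)/330 = 55.667.
Solve 18700/(1 + 55.667·e^(−0.556t)) = 9222: 1 + 55.667·e^(−0.556t) = 2.0278, so e^(−0.556t) = 0.0184627.
−0.556·t = ln(0.0184627) = -3.992, so t = 3.992/0.556 = 7.1799.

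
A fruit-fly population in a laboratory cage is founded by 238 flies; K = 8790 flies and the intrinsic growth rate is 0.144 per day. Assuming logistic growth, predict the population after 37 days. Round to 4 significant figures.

A = (K − N₀)/N₀ = (8790 − 238)/238 = 35.933.
N(t) = K/(1 + A·e^(−rt)) = 8790/(1 + 35.933×e^(−0.144×37)).
e^(−5.328) = 0.0048538; denominator = 1 + 35.933×0.0048538 = 1.1744.
N = 8790/1.1744 = 7484.61.

7485 flies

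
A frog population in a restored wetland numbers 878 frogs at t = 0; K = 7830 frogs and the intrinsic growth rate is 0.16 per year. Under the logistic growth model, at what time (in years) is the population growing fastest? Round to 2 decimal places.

12.93 years

Logistic growth is fastest at N = K/2 = 3915.
A = (K − N₀)/N₀ = 7.918. Set K/(1 + A·e^(−rt)) = K/2 → A·e^(−rt) = 1.
e^(−0.16t) = 1/7.918 = 0.126295, so t = ln(7.918)/0.16 = 2.0691/0.16 = 12.932.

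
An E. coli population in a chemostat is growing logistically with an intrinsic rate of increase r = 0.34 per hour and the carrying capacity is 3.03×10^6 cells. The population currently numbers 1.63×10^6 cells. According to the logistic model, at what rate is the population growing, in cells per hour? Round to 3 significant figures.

256000 cells per hour

dN/dt = rN(1 − N/K) = 0.34 × 1.63×10^6 × (1 − 1.63×10^6/3.03×10^6).
1 − 1.63×10^6/3.03×10^6 = 0.46205; dN/dt = 0.34 × 1.63×10^6 × 0.46205 = 2.56066×10^5.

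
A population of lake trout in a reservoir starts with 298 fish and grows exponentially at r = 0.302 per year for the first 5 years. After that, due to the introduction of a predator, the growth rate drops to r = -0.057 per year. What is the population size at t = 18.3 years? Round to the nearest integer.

632 fish

Phase 1: N(5) = 298·e^(0.302×5) = 298·e^1.51 = 1348.97.
Phase 2 runs for 18.3 − 5 = 13.3 years at r = -0.057.
N(18.3) = 1348.97·e^(-0.057×13.3) = 1348.97·e^-0.7581 = 632.066.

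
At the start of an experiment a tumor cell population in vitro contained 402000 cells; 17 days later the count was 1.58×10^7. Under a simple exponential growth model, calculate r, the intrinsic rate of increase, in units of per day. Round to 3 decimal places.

From N(t) = N₀·e^(rt): e^(r·17) = 1.58×10^7/402000 = 39.303.
r·17 = ln(39.303) = 3.6713, so r = 3.6713/17 = 0.21596.

0.216 per day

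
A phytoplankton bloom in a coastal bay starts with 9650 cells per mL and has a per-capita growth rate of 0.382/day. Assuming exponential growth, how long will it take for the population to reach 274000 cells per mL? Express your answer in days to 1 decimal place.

8.8 days

Set N₀·e^(rt) = 274000: e^(0.382·t) = 274000/9650 = 28.394.
0.382·t = ln(28.394) = 3.3462, so t = 3.3462/0.382 = 8.7596.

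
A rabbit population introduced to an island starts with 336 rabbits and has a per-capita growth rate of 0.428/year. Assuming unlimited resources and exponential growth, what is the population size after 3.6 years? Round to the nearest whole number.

N(t) = N₀·e^(rt) = 336 × e^(0.428×3.6) = 336 × e^1.541.
e^1.541 ≈ 4.6683, so N ≈ 336 × 4.6683 = 1568.56.

1569 rabbits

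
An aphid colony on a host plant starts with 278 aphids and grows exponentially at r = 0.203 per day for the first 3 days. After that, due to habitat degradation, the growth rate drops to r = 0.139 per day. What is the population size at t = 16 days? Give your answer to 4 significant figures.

Phase 1: N(3) = 278·e^(0.203×3) = 278·e^0.609 = 511.129.
Phase 2 runs for 16 − 3 = 13 days at r = 0.139.
N(16) = 511.129·e^(0.139×13) = 511.129·e^1.807 = 3113.87.

3114 aphids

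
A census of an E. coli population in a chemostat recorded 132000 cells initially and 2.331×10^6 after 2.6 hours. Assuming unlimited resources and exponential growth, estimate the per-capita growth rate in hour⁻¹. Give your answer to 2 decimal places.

1.10 per hour

From N(t) = N₀·e^(rt): e^(r·2.6) = 2.331×10^6/132000 = 17.659.
r·2.6 = ln(17.659) = 2.8713, so r = 2.8713/2.6 = 1.1043.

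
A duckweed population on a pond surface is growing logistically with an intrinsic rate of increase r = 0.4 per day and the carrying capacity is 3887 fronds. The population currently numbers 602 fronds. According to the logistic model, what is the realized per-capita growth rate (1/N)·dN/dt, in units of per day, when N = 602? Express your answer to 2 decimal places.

0.34 per day

(1/N)·dN/dt = r(1 − N/K) = 0.4 × (1 − 602/3887).
= 0.4 × 0.84512 = 0.33805.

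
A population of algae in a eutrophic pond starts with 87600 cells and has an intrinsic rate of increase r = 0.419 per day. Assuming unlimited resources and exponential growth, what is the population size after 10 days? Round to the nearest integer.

N(t) = N₀·e^(rt) = 87600 × e^(0.419×10) = 87600 × e^4.19.
e^4.19 ≈ 66.023, so N ≈ 87600 × 66.023 = 5.783596×10^6.

5783596 cells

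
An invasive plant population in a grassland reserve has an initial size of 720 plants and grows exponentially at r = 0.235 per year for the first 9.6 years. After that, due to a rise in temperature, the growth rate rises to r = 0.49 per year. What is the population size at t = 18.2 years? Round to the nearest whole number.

Phase 1: N(9.6) = 720·e^(0.235×9.6) = 720·e^2.256 = 6872.28.
Phase 2 runs for 18.2 − 9.6 = 8.6 years at r = 0.49.
N(18.2) = 6872.28·e^(0.49×8.6) = 6872.28·e^4.214 = 464748.

464748 plants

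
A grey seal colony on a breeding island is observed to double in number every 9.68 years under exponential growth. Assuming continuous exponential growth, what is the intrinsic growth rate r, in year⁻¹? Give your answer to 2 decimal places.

r = ln(2)/t_d = 0.6931/9.68 = 0.071606.

0.07 per year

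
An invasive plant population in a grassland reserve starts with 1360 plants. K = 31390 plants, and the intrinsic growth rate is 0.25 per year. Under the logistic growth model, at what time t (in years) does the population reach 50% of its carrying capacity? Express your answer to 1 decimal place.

A = (K − N₀)/N₀ = (31390 − 1360)/1360 = 22.081.
Solve 31390/(1 + 22.081·e^(−0.25t)) = 15695: 1 + 22.081·e^(−0.25t) = 2, so e^(−0.25t) = 0.045288.
−0.25·t = ln(0.045288) = -3.0947, so t = 3.0947/0.25 = 12.379.

12.4 years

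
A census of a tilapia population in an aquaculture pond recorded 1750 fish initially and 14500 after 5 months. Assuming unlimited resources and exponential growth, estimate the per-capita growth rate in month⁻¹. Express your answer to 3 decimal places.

From N(t) = N₀·e^(rt): e^(r·5) = 14500/1750 = 8.2857.
r·5 = ln(8.2857) = 2.1145, so r = 2.1145/5 = 0.42291.

0.423 per month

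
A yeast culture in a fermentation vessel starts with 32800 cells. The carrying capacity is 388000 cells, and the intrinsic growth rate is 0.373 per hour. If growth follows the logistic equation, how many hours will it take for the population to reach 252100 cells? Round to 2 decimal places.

A = (K − N₀)/N₀ = (388000 − 32800)/32800 = 10.829.
Solve 388000/(1 + 10.829·e^(−0.373t)) = 252100: 1 + 10.829·e^(−0.373t) = 1.5391, so e^(−0.373t) = 0.0497792.
−0.373·t = ln(0.0497792) = -3.0002, so t = 3.0002/0.373 = 8.0433.

8.04 hours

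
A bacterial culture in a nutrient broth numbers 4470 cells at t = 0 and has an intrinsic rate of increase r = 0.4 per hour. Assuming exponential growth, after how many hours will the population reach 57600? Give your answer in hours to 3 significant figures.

6.39 hours

Set N₀·e^(rt) = 57600: e^(0.4·t) = 57600/4470 = 12.886.
0.4·t = ln(12.886) = 2.5561, so t = 2.5561/0.4 = 6.3903.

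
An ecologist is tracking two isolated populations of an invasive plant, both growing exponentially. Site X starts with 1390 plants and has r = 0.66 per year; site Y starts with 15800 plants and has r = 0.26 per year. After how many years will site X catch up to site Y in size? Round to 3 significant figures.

Set 1390·e^(0.66t) = 15800·e^(0.26t).
e^((0.66 − 0.26)t) = 15800/1390 → e^(0.4·t) = 11.367.
0.4·t = ln(11.367) = 2.4307, so t = 2.4307/0.4 = 6.0768.

6.08 years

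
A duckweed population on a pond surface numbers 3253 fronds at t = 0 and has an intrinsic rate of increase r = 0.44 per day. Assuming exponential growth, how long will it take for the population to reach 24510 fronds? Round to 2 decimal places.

Set N₀·e^(rt) = 24510: e^(0.44·t) = 24510/3253 = 7.5346.
0.44·t = ln(7.5346) = 2.0195, so t = 2.0195/0.44 = 4.5898.

4.59 days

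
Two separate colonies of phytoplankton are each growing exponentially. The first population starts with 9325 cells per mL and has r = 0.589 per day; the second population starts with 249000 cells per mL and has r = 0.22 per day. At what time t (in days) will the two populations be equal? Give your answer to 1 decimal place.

Set 9325·e^(0.589t) = 249000·e^(0.22t).
e^((0.589 − 0.22)t) = 249000/9325 → e^(0.369·t) = 26.702.
0.369·t = ln(26.702) = 3.2848, so t = 3.2848/0.369 = 8.9018.

8.9 days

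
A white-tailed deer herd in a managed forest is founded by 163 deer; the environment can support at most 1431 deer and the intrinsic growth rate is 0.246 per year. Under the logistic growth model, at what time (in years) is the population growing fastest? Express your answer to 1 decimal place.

Logistic growth is fastest at N = K/2 = 715.5.
A = (K − N₀)/N₀ = 7.7791. Set K/(1 + A·e^(−rt)) = K/2 → A·e^(−rt) = 1.
e^(−0.246t) = 1/7.7791 = 0.128549, so t = ln(7.7791)/0.246 = 2.0514/0.246 = 8.3392.

8.3 years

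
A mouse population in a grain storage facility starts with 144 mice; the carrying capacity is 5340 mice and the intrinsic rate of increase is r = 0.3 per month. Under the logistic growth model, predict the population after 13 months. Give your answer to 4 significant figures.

3086 mice

A = (K − N₀)/N₀ = (5340 − 144)/144 = 36.083.
N(t) = K/(1 + A·e^(−rt)) = 5340/(1 + 36.083×e^(−0.3×13)).
e^(−3.9) = 0.020242; denominator = 1 + 36.083×0.020242 = 1.7304.
N = 5340/1.7304 = 3086.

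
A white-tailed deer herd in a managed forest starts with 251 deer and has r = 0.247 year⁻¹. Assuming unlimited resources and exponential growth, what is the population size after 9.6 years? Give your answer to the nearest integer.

2688 deer

N(t) = N₀·e^(rt) = 251 × e^(0.247×9.6) = 251 × e^2.371.
e^2.371 ≈ 10.71, so N ≈ 251 × 10.71 = 2688.27.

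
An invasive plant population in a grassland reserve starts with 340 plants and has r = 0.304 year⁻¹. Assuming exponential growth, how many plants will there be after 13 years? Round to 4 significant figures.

N(t) = N₀·e^(rt) = 340 × e^(0.304×13) = 340 × e^3.952.
e^3.952 ≈ 52.039, so N ≈ 340 × 52.039 = 17693.4.

17690 plants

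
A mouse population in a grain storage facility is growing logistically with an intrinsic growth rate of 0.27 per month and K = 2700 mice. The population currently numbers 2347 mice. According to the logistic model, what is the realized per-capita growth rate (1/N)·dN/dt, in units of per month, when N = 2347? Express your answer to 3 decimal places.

(1/N)·dN/dt = r(1 − N/K) = 0.27 × (1 − 2347/2700).
= 0.27 × 0.13074 = 0.0353.

0.035 per month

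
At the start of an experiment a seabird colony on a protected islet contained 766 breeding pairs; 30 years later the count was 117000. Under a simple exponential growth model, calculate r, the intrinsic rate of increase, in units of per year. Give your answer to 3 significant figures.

From N(t) = N₀·e^(rt): e^(r·30) = 117000/766 = 152.74.
r·30 = ln(152.74) = 5.0287, so r = 5.0287/30 = 0.16762.

0.168 per year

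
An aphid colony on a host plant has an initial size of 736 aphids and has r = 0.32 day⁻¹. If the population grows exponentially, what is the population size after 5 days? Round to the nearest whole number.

3645 aphids

N(t) = N₀·e^(rt) = 736 × e^(0.32×5) = 736 × e^1.6.
e^1.6 ≈ 4.953, so N ≈ 736 × 4.953 = 3645.43.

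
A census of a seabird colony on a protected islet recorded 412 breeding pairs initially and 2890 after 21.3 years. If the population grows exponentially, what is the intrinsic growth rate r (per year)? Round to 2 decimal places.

From N(t) = N₀·e^(rt): e^(r·21.3) = 2890/412 = 7.0146.
r·21.3 = ln(7.0146) = 1.948, so r = 1.948/21.3 = 0.091455.

0.09 per year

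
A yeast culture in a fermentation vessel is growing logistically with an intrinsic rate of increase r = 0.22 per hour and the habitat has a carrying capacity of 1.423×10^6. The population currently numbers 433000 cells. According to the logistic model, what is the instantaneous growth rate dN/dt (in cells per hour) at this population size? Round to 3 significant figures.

dN/dt = rN(1 − N/K) = 0.22 × 433000 × (1 − 433000/1.423×10^6).
1 − 433000/1.423×10^6 = 0.69571; dN/dt = 0.22 × 433000 × 0.69571 = 66274.

66300 cells per hour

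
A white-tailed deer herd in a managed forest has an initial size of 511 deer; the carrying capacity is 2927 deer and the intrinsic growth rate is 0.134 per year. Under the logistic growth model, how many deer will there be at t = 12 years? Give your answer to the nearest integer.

1503 deer

A = (K − N₀)/N₀ = (2927 − 511)/511 = 4.728.
N(t) = K/(1 + A·e^(−rt)) = 2927/(1 + 4.728×e^(−0.134×12)).
e^(−1.608) = 0.20029; denominator = 1 + 4.728×0.20029 = 1.947.
N = 2927/1.947 = 1503.37.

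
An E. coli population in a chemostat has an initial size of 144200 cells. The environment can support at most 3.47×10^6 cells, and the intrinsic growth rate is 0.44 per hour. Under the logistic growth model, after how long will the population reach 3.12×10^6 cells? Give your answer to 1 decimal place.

A = (K − N₀)/N₀ = (3.47×10^6 − 144200)/144200 = 23.064.
Solve 3.47×10^6/(1 + 23.064·e^(−0.44t)) = 3.12×10^6: 1 + 23.064·e^(−0.44t) = 1.1122, so e^(−0.44t) = 0.00486388.
−0.44·t = ln(0.00486388) = -5.3259, so t = 5.3259/0.44 = 12.104.

12.1 hours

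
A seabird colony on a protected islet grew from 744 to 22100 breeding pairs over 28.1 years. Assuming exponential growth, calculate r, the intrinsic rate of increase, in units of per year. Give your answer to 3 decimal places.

From N(t) = N₀·e^(rt): e^(r·28.1) = 22100/744 = 29.704.
r·28.1 = ln(29.704) = 3.3913, so r = 3.3913/28.1 = 0.12069.

0.121 per year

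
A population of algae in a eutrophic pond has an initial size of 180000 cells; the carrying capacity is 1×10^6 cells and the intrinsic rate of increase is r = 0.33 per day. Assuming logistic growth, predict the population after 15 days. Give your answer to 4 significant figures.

A = (K − N₀)/N₀ = (1×10^6 − 180000)/180000 = 4.5556.
N(t) = K/(1 + A·e^(−rt)) = 1×10^6/(1 + 4.5556×e^(−0.33×15)).
e^(−4.95) = 0.0070834; denominator = 1 + 4.5556×0.0070834 = 1.0323.
N = 1×10^6/1.0323 = 968740.

968700 cells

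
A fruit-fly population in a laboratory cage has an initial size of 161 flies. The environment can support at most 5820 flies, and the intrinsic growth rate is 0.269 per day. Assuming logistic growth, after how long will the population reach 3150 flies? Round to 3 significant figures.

A = (K − N₀)/N₀ = (5820 − 161)/161 = 35.149.
Solve 5820/(1 + 35.149·e^(−0.269t)) = 3150: 1 + 35.149·e^(−0.269t) = 1.8476, so e^(−0.269t) = 0.024115.
−0.269·t = ln(0.024115) = -3.7249, so t = 3.7249/0.269 = 13.847.

13.8 days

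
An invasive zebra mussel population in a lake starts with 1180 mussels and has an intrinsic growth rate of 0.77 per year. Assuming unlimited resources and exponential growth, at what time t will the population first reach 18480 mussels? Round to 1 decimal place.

Set N₀·e^(rt) = 18480: e^(0.77·t) = 18480/1180 = 15.661.
0.77·t = ln(15.661) = 2.7512, so t = 2.7512/0.77 = 3.573.

3.6 years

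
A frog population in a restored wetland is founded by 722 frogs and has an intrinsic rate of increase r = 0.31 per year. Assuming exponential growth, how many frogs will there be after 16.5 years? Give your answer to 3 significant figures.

120000 frogs

N(t) = N₀·e^(rt) = 722 × e^(0.31×16.5) = 722 × e^5.115.
e^5.115 ≈ 166.5, so N ≈ 722 × 166.5 = 120214.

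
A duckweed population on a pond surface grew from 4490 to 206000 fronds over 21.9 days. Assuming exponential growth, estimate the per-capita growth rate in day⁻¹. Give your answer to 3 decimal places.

From N(t) = N₀·e^(rt): e^(r·21.9) = 206000/4490 = 45.88.
r·21.9 = ln(45.88) = 3.826, so r = 3.826/21.9 = 0.1747.

0.175 per day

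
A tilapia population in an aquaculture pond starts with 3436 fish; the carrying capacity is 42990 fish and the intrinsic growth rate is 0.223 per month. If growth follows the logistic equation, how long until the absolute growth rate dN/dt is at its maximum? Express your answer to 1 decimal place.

11.0 months

Logistic growth is fastest at N = K/2 = 21495.
A = (K − N₀)/N₀ = 11.512. Set K/(1 + A·e^(−rt)) = K/2 → A·e^(−rt) = 1.
e^(−0.223t) = 1/11.512 = 0.0868686, so t = ln(11.512)/0.223 = 2.4434/0.223 = 10.957.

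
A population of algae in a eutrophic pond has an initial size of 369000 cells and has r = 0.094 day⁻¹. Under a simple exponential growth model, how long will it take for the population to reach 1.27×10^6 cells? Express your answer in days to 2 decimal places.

Set N₀·e^(rt) = 1.27×10^6: e^(0.094·t) = 1.27×10^6/369000 = 3.4417.
0.094·t = ln(3.4417) = 1.236, so t = 1.236/0.094 = 13.149.

13.15 days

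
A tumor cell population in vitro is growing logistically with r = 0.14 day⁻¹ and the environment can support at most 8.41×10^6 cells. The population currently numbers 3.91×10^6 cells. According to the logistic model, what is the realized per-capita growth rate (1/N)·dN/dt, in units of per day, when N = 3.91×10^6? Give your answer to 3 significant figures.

(1/N)·dN/dt = r(1 − N/K) = 0.14 × (1 − 3.91×10^6/8.41×10^6).
= 0.14 × 0.53508 = 0.074911.

0.0749 per day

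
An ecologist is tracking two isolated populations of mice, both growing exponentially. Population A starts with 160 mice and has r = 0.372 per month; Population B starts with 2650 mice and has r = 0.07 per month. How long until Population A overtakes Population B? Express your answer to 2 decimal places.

9.30 months

Set 160·e^(0.372t) = 2650·e^(0.07t).
e^((0.372 − 0.07)t) = 2650/160 → e^(0.302·t) = 16.562.
0.302·t = ln(16.562) = 2.8071, so t = 2.8071/0.302 = 9.2952.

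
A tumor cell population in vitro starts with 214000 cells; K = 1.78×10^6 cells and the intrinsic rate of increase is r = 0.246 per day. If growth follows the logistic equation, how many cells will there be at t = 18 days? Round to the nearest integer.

1636990 cells

A = (K − N₀)/N₀ = (1.78×10^6 − 214000)/214000 = 7.3178.
N(t) = K/(1 + A·e^(−rt)) = 1.78×10^6/(1 + 7.3178×e^(−0.246×18)).
e^(−4.428) = 0.011938; denominator = 1 + 7.3178×0.011938 = 1.0874.
N = 1.78×10^6/1.0874 = 1.63699×10^6.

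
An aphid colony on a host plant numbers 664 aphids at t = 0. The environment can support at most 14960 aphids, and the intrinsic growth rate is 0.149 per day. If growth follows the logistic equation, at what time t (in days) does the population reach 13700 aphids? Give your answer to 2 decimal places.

A = (K − N₀)/N₀ = (14960 − 664)/664 = 21.53.
Solve 14960/(1 + 21.53·e^(−0.149t)) = 13700: 1 + 21.53·e^(−0.149t) = 1.092, so e^(−0.149t) = 0.00427173.
−0.149·t = ln(0.00427173) = -5.4557, so t = 5.4557/0.149 = 36.616.

36.62 days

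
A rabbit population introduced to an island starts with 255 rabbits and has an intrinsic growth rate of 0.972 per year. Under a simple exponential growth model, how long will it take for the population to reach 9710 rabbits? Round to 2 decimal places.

3.74 years

Set N₀·e^(rt) = 9710: e^(0.972·t) = 9710/255 = 38.078.
0.972·t = ln(38.078) = 3.6396, so t = 3.6396/0.972 = 3.7445.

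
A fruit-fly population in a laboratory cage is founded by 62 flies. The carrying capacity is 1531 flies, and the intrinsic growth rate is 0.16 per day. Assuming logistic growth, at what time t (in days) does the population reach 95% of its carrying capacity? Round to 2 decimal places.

38.19 days

A = (K − N₀)/N₀ = (1531 − 62)/62 = 23.694.
Solve 1531/(1 + 23.694·e^(−0.16t)) = 1454.45: 1 + 23.694·e^(−0.16t) = 1.0526, so e^(−0.16t) = 0.00222135.
−0.16·t = ln(0.00222135) = -6.1096, so t = 6.1096/0.16 = 38.185.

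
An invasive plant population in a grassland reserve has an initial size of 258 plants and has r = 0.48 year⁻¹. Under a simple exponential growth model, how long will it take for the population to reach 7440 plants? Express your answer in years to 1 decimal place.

Set N₀·e^(rt) = 7440: e^(0.48·t) = 7440/258 = 28.837.
0.48·t = ln(28.837) = 3.3617, so t = 3.3617/0.48 = 7.0035.

7.0 years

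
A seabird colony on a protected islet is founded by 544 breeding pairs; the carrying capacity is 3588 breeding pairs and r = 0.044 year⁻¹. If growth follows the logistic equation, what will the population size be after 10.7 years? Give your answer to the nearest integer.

A = (K − N₀)/N₀ = (3588 − 544)/544 = 5.5956.
N(t) = K/(1 + A·e^(−rt)) = 3588/(1 + 5.5956×e^(−0.044×10.7)).
e^(−0.4708) = 0.6245; denominator = 1 + 5.5956×0.6245 = 4.4945.
N = 3588/4.4945 = 798.316.

798 breeding pairs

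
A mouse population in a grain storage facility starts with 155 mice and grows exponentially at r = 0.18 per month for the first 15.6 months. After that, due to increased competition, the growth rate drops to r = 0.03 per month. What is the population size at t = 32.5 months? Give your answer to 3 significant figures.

4270 mice

Phase 1: N(15.6) = 155·e^(0.18×15.6) = 155·e^2.808 = 2569.39.
Phase 2 runs for 32.5 − 15.6 = 16.9 months at r = 0.03.
N(32.5) = 2569.39·e^(0.03×16.9) = 2569.39·e^0.507 = 4265.97.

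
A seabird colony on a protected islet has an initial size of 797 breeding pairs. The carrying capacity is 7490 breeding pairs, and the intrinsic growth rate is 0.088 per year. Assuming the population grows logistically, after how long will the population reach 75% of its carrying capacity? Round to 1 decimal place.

A = (K − N₀)/N₀ = (7490 − 797)/797 = 8.3977.
Solve 7490/(1 + 8.3977·e^(−0.088t)) = 5617.5: 1 + 8.3977·e^(−0.088t) = 1.3333, so e^(−0.088t) = 0.0396932.
−0.088·t = ln(0.0396932) = -3.2266, so t = 3.2266/0.088 = 36.666.

36.7 years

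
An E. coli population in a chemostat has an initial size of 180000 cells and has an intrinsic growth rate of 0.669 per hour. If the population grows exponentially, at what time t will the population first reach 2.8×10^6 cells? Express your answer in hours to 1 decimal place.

Set N₀·e^(rt) = 2.8×10^6: e^(0.669·t) = 2.8×10^6/180000 = 15.556.
0.669·t = ln(15.556) = 2.7444, so t = 2.7444/0.669 = 4.1023.

4.1 hours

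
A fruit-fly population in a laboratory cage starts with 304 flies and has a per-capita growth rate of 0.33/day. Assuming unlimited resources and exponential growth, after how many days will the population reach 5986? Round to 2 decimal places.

Set N₀·e^(rt) = 5986: e^(0.33·t) = 5986/304 = 19.691.
0.33·t = ln(19.691) = 2.9802, so t = 2.9802/0.33 = 9.0308.

9.03 days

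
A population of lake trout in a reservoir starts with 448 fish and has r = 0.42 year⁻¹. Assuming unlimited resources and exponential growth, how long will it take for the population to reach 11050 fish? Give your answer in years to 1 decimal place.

Set N₀·e^(rt) = 11050: e^(0.42·t) = 11050/448 = 24.665.
0.42·t = ln(24.665) = 3.2054, so t = 3.2054/0.42 = 7.6319.

7.6 years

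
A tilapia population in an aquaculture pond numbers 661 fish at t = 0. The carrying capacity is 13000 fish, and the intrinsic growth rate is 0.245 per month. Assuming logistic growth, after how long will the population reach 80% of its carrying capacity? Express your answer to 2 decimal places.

17.60 months

A = (K − N₀)/N₀ = (13000 − 661)/661 = 18.667.
Solve 13000/(1 + 18.667·e^(−0.245t)) = 10400: 1 + 18.667·e^(−0.245t) = 1.25, so e^(−0.245t) = 0.0133925.
−0.245·t = ln(0.0133925) = -4.3131, so t = 4.3131/0.245 = 17.604.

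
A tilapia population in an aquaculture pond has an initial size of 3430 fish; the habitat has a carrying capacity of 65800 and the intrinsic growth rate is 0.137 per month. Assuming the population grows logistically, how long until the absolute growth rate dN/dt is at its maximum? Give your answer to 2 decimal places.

21.17 months

Logistic growth is fastest at N = K/2 = 32900.
A = (K − N₀)/N₀ = 18.184. Set K/(1 + A·e^(−rt)) = K/2 → A·e^(−rt) = 1.
e^(−0.137t) = 1/18.184 = 0.0549944, so t = ln(18.184)/0.137 = 2.9005/0.137 = 21.172.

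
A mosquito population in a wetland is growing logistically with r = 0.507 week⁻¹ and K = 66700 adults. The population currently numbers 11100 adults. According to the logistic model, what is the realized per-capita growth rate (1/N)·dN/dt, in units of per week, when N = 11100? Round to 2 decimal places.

0.42 per week

(1/N)·dN/dt = r(1 − N/K) = 0.507 × (1 − 11100/66700).
= 0.507 × 0.83358 = 0.42263.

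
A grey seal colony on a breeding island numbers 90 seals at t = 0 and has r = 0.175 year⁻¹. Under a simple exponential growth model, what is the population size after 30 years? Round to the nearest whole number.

17151 seals

N(t) = N₀·e^(rt) = 90 × e^(0.175×30) = 90 × e^5.25.
e^5.25 ≈ 190.57, so N ≈ 90 × 190.57 = 17151.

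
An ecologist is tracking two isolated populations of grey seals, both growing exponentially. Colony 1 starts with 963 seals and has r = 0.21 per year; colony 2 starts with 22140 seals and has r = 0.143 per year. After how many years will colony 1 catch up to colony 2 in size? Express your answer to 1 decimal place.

Set 963·e^(0.21t) = 22140·e^(0.143t).
e^((0.21 − 0.143)t) = 22140/963 → e^(0.067·t) = 22.991.
0.067·t = ln(22.991) = 3.1351, so t = 3.1351/0.067 = 46.792.

46.8 years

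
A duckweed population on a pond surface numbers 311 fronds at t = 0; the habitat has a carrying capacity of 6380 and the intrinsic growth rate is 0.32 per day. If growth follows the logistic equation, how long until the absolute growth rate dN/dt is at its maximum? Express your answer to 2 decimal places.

9.28 days

Logistic growth is fastest at N = K/2 = 3190.
A = (K − N₀)/N₀ = 19.514. Set K/(1 + A·e^(−rt)) = K/2 → A·e^(−rt) = 1.
e^(−0.32t) = 1/19.514 = 0.051244, so t = ln(19.514)/0.32 = 2.9712/0.32 = 9.2849.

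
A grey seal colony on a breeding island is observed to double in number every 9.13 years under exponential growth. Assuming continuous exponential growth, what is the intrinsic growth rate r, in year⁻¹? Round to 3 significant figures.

r = ln(2)/t_d = 0.6931/9.13 = 0.07592.

0.0759 per year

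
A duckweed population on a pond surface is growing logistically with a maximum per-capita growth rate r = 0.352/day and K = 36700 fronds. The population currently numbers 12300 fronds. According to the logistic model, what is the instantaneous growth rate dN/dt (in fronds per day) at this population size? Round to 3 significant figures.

2880 fronds per day

dN/dt = rN(1 − N/K) = 0.352 × 12300 × (1 − 12300/36700).
1 − 12300/36700 = 0.66485; dN/dt = 0.352 × 12300 × 0.66485 = 2878.5.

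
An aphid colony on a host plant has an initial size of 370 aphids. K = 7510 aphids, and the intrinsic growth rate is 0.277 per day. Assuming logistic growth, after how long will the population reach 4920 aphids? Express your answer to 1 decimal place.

13.0 days

A = (K − N₀)/N₀ = (7510 − 370)/370 = 19.297.
Solve 7510/(1 + 19.297·e^(−0.277t)) = 4920: 1 + 19.297·e^(−0.277t) = 1.5264, so e^(−0.277t) = 0.0272796.
−0.277·t = ln(0.0272796) = -3.6016, so t = 3.6016/0.277 = 13.002.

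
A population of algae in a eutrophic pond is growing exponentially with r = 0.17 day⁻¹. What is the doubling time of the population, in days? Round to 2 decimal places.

4.08 days

Doubling time t_d = ln(2)/r = 0.6931/0.17 = 4.0773.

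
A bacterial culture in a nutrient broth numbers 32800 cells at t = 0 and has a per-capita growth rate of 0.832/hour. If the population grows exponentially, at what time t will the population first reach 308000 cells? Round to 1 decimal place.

Set N₀·e^(rt) = 308000: e^(0.832·t) = 308000/32800 = 9.3902.
0.832·t = ln(9.3902) = 2.2397, so t = 2.2397/0.832 = 2.6919.

2.7 hours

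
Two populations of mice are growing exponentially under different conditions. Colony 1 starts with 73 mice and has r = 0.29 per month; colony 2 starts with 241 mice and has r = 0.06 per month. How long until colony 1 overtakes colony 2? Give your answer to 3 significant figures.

Set 73·e^(0.29t) = 241·e^(0.06t).
e^((0.29 − 0.06)t) = 241/73 → e^(0.23·t) = 3.3014.
0.23·t = ln(3.3014) = 1.1943, so t = 1.1943/0.23 = 5.1928.

5.19 months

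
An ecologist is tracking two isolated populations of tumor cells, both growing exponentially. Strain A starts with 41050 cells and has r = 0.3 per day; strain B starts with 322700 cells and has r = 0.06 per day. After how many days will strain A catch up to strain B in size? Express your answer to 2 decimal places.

Set 41050·e^(0.3t) = 322700·e^(0.06t).
e^((0.3 − 0.06)t) = 322700/41050 → e^(0.24·t) = 7.8611.
0.24·t = ln(7.8611) = 2.0619, so t = 2.0619/0.24 = 8.5914.

8.59 days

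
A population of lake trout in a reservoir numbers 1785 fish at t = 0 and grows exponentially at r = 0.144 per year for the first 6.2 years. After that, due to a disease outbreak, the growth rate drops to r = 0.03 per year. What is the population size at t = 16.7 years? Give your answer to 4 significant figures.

5973 fish

Phase 1: N(6.2) = 1785·e^(0.144×6.2) = 1785·e^0.8928 = 4358.89.
Phase 2 runs for 16.7 − 6.2 = 10.5 years at r = 0.03.
N(16.7) = 4358.89·e^(0.03×10.5) = 4358.89·e^0.315 = 5972.82.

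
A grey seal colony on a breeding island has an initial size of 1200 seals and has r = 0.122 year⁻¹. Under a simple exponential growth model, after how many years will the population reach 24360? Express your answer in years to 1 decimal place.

24.7 years

Set N₀·e^(rt) = 24360: e^(0.122·t) = 24360/1200 = 20.3.
0.122·t = ln(20.3) = 3.0106, so t = 3.0106/0.122 = 24.677.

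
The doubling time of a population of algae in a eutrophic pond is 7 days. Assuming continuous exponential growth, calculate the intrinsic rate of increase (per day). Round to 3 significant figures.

0.0990 per day

r = ln(2)/t_d = 0.6931/7 = 0.099021.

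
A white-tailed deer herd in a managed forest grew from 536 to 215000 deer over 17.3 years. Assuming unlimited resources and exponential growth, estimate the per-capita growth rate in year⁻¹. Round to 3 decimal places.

0.346 per year

From N(t) = N₀·e^(rt): e^(r·17.3) = 215000/536 = 401.12.
r·17.3 = ln(401.12) = 5.9943, so r = 5.9943/17.3 = 0.34649.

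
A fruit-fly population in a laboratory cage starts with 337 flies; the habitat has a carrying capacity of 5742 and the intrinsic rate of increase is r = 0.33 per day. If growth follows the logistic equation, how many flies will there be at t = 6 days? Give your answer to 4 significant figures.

A = (K − N₀)/N₀ = (5742 − 337)/337 = 16.039.
N(t) = K/(1 + A·e^(−rt)) = 5742/(1 + 16.039×e^(−0.33×6)).
e^(−1.98) = 0.13807; denominator = 1 + 16.039×0.13807 = 3.2144.
N = 5742/3.2144 = 1786.32.

1786 flies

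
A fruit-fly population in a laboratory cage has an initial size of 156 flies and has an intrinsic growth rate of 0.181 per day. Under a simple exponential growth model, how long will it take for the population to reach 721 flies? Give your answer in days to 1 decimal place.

8.5 days

Set N₀·e^(rt) = 721: e^(0.181·t) = 721/156 = 4.6218.
0.181·t = ln(4.6218) = 1.5308, so t = 1.5308/0.181 = 8.4574.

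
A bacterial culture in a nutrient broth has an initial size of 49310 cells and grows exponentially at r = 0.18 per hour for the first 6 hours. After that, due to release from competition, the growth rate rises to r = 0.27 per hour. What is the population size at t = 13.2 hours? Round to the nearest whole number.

Phase 1: N(6) = 49310·e^(0.18×6) = 49310·e^1.08 = 145202.
Phase 2 runs for 13.2 − 6 = 7.2 hours at r = 0.27.
N(13.2) = 145202·e^(0.27×7.2) = 145202·e^1.944 = 1.014475×10^6.

1014475 cells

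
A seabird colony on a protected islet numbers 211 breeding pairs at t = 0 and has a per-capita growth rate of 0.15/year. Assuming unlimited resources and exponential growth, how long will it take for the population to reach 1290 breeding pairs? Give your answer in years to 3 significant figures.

12.1 years

Set N₀·e^(rt) = 1290: e^(0.15·t) = 1290/211 = 6.1137.
0.15·t = ln(6.1137) = 1.8105, so t = 1.8105/0.15 = 12.07.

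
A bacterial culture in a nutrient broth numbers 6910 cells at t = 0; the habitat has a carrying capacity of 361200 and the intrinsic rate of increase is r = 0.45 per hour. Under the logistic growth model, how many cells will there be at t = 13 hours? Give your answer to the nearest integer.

314728 cells

A = (K − N₀)/N₀ = (361200 − 6910)/6910 = 51.272.
N(t) = K/(1 + A·e^(−rt)) = 361200/(1 + 51.272×e^(−0.45×13)).
e^(−5.85) = 0.0028799; denominator = 1 + 51.272×0.0028799 = 1.1477.
N = 361200/1.1477 = 314728.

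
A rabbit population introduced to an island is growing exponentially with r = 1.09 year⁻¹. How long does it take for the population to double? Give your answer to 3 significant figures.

0.636 years

Doubling time t_d = ln(2)/r = 0.6931/1.09 = 0.63591.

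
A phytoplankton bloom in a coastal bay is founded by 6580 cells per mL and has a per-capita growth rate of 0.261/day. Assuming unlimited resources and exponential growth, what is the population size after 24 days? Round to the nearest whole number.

N(t) = N₀·e^(rt) = 6580 × e^(0.261×24) = 6580 × e^6.264.
e^6.264 ≈ 525.32, so N ≈ 6580 × 525.32 = 3.456579×10^6.

3456579 cells per mL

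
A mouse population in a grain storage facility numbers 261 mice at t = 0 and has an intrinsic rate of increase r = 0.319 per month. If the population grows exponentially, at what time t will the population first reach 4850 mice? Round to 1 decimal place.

9.2 months

Set N₀·e^(rt) = 4850: e^(0.319·t) = 4850/261 = 18.582.
0.319·t = ln(18.582) = 2.9222, so t = 2.9222/0.319 = 9.1605.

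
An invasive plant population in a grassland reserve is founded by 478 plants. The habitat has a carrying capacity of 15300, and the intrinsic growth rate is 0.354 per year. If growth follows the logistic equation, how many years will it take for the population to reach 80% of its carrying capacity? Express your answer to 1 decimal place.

A = (K − N₀)/N₀ = (15300 − 478)/478 = 31.008.
Solve 15300/(1 + 31.008·e^(−0.354t)) = 12240: 1 + 31.008·e^(−0.354t) = 1.25, so e^(−0.354t) = 0.00806234.
−0.354·t = ln(0.00806234) = -4.8206, so t = 4.8206/0.354 = 13.617.

13.6 years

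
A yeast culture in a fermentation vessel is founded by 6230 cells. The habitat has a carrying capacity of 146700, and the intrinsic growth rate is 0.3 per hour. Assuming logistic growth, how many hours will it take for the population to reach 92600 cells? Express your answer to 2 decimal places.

A = (K − N₀)/N₀ = (146700 − 6230)/6230 = 22.547.
Solve 146700/(1 + 22.547·e^(−0.3t)) = 92600: 1 + 22.547·e^(−0.3t) = 1.5842, so e^(−0.3t) = 0.0259114.
−0.3·t = ln(0.0259114) = -3.6531, so t = 3.6531/0.3 = 12.177.

12.18 hours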